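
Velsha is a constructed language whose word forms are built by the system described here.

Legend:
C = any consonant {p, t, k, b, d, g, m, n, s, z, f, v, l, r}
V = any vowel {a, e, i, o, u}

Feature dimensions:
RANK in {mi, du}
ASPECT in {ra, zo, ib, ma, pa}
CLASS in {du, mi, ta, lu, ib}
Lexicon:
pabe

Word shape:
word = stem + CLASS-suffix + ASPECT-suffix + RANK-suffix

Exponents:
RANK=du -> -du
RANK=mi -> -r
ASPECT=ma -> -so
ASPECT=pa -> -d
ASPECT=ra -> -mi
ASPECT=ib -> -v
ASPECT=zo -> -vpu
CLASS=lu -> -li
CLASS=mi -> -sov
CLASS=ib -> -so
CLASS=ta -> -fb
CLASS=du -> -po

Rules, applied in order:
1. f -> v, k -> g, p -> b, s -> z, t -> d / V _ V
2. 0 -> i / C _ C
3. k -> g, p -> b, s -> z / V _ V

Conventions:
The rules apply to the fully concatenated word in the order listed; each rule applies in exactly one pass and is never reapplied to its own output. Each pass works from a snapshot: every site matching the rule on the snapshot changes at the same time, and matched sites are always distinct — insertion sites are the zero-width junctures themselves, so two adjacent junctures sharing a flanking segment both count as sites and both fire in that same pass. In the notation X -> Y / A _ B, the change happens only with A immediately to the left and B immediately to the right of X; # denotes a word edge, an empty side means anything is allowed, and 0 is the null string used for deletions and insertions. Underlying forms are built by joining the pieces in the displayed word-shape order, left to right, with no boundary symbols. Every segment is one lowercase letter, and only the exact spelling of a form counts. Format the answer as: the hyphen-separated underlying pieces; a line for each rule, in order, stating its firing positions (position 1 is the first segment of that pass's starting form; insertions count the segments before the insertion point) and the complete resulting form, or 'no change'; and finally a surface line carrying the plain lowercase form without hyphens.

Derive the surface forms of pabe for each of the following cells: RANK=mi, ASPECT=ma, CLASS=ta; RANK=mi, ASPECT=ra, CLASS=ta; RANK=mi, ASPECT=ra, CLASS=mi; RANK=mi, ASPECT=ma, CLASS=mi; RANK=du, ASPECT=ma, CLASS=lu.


cell RANK=mi, ASPECT=ma, CLASS=ta:
underlying: pabe-fb-so-r
1. f -> v, k -> g, p -> b, s -> z, t -> d / V _ V: no change
2. 0 -> i / C _ C: inserts after position(s) 5, 6: pabefibisor
3. k -> g, p -> b, s -> z / V _ V: fires at position(s) 9: pabefibizor
surface: pabefibizor

cell RANK=mi, ASPECT=ra, CLASS=ta:
underlying: pabe-fb-mi-r
1. f -> v, k -> g, p -> b, s -> z, t -> d / V _ V: no change
2. 0 -> i / C _ C: inserts after position(s) 5, 6: pabefibimir
3. k -> g, p -> b, s -> z / V _ V: no change
surface: pabefibimir

cell RANK=mi, ASPECT=ra, CLASS=mi:
underlying: pabe-sov-mi-r
1. f -> v, k -> g, p -> b, s -> z, t -> d / V _ V: fires at position(s) 5: pabezovmir
2. 0 -> i / C _ C: inserts after position(s) 7: pabezovimir
3. k -> g, p -> b, s -> z / V _ V: no change
surface: pabezovimir

cell RANK=mi, ASPECT=ma, CLASS=mi:
underlying: pabe-sov-so-r
1. f -> v, k -> g, p -> b, s -> z, t -> d / V _ V: fires at position(s) 5: pabezovsor
2. 0 -> i / C _ C: inserts after position(s) 7: pabezovisor
3. k -> g, p -> b, s -> z / V _ V: fires at position(s) 9: pabezovizor
surface: pabezovizor

cell RANK=du, ASPECT=ma, CLASS=lu:
underlying: pabe-li-so-du
1. f -> v, k -> g, p -> b, s -> z, t -> d / V _ V: fires at position(s) 7: pabelizodu
2. 0 -> i / C _ C: no change
3. k -> g, p -> b, s -> z / V _ V: no change
surface: pabelizodu


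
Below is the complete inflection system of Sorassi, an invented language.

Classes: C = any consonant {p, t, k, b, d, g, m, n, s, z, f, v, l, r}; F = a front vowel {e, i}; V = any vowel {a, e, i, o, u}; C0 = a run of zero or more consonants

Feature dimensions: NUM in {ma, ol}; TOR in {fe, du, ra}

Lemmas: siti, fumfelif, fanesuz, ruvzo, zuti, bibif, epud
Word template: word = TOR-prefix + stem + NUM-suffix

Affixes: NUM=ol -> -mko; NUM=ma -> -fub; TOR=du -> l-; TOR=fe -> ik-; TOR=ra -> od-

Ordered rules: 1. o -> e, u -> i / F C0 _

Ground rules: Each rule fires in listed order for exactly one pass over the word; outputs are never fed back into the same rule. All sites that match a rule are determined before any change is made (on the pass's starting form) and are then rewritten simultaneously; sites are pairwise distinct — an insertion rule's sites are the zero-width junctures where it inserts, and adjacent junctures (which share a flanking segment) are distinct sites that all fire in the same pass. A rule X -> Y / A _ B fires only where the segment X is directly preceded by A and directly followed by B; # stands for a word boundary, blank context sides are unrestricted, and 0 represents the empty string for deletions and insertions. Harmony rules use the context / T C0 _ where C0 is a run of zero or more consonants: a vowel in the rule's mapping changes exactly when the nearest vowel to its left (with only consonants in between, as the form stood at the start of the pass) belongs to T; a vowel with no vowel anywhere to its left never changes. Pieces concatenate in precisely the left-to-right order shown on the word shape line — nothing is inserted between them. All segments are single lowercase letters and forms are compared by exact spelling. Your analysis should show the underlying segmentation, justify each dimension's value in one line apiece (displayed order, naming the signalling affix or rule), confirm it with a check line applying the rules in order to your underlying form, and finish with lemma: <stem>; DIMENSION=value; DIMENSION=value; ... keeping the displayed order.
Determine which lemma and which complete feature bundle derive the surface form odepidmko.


underlying: od-epud-mko
NUM=ol - signalled by the affix -mko
TOR=ra - signalled by the affix od-
check: odepudmko -> odepidmko
lemma: epud; NUM=ol; TOR=ra


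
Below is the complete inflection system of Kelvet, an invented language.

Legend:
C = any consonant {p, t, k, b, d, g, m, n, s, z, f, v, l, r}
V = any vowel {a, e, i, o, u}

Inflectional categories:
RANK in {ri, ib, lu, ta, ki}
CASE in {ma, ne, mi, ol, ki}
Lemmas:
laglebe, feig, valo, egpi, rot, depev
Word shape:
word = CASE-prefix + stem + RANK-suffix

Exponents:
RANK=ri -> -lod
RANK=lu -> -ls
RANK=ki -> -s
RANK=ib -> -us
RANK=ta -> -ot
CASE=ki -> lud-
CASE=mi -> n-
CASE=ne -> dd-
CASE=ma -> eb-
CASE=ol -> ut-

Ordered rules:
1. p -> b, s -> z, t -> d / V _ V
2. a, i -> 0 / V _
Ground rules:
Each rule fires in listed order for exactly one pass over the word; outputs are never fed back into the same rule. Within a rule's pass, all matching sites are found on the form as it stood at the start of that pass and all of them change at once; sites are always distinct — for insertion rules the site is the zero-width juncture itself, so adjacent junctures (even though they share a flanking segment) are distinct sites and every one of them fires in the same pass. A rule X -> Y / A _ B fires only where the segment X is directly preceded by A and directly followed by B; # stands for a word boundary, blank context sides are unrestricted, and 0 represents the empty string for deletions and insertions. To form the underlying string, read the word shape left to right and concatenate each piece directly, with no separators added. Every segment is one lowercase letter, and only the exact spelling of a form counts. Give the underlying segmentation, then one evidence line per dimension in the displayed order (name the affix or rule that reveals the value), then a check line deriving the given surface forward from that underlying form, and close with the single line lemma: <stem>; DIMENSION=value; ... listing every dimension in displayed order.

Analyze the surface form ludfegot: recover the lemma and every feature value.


underlying: lud-feig-ot
RANK=ta - signalled by the affix -ot
CASE=ki - signalled by the affix lud-
check: ludfeigot -> ludfeigot -> ludfegot
lemma: feig; RANK=ta; CASE=ki


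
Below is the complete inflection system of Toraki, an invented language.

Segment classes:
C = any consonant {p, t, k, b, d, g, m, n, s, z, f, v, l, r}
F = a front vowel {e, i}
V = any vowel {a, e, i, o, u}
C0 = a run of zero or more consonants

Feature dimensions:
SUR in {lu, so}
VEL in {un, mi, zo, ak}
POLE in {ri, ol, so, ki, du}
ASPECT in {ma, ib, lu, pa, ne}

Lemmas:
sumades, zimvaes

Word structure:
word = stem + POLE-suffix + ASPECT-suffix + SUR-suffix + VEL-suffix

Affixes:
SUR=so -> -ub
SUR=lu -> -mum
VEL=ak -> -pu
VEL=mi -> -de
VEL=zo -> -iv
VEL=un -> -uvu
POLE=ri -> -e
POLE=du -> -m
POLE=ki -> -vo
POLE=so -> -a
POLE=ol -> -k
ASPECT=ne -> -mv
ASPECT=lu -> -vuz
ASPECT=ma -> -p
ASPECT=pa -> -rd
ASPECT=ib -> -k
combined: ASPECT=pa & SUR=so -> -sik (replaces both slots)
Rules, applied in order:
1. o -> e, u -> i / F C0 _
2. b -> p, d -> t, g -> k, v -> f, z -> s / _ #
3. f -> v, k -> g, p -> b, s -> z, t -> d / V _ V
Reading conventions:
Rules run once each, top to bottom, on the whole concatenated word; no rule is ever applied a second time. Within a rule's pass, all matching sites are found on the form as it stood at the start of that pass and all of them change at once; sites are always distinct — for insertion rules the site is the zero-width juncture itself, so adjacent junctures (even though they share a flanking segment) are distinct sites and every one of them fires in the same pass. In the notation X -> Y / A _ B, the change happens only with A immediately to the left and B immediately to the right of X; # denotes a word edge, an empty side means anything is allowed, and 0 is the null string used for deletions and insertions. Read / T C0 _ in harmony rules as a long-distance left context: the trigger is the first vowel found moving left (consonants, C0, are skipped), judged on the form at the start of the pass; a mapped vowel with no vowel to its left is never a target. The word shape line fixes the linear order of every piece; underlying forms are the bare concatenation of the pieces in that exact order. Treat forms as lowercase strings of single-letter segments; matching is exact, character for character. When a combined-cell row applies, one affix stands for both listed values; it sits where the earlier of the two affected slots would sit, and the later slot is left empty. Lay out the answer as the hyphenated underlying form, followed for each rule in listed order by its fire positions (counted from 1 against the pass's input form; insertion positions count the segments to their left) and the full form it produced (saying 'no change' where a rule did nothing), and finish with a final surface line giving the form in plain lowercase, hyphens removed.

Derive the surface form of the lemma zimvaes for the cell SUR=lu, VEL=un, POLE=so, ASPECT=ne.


underlying: zimvaes-a-mv-mum-uvu
1. o -> e, u -> i / F C0 _: no change
2. b -> p, d -> t, g -> k, v -> f, z -> s / _ #: no change
3. f -> v, k -> g, p -> b, s -> z, t -> d / V _ V: fires at position(s) 7: zimvaezamvmumuvu
surface: zimvaezamvmumuvu


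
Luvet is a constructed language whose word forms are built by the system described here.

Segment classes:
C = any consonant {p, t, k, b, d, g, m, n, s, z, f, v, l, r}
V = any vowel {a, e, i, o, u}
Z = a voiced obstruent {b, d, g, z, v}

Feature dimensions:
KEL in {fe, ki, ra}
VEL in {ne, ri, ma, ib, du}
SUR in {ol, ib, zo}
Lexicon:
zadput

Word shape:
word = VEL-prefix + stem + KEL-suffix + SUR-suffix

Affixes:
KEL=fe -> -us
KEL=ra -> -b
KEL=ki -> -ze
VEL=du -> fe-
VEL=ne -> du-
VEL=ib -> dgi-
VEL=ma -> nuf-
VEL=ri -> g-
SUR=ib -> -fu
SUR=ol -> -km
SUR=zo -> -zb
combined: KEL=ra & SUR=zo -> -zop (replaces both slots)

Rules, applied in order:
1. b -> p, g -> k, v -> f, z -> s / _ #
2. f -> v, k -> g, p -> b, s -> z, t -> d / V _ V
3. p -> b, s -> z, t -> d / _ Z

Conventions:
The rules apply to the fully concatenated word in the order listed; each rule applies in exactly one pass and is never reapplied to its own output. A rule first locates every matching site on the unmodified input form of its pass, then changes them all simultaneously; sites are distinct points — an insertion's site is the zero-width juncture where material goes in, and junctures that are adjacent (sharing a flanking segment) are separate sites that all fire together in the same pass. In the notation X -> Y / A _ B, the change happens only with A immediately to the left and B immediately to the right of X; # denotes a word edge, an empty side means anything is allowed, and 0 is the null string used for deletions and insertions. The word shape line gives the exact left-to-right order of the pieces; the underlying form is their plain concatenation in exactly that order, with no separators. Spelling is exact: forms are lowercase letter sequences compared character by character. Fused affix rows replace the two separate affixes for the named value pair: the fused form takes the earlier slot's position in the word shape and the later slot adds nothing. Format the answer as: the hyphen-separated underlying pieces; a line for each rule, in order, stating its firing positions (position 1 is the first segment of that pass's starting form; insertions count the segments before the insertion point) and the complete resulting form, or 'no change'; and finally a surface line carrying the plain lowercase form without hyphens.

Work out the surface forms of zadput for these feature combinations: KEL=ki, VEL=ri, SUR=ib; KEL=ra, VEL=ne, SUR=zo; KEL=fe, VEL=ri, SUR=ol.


cell KEL=ki, VEL=ri, SUR=ib:
underlying: g-zadput-ze-fu
1. b -> p, g -> k, v -> f, z -> s / _ #: no change
2. f -> v, k -> g, p -> b, s -> z, t -> d / V _ V: fires at position(s) 10: gzadputzevu
3. p -> b, s -> z, t -> d / _ Z: fires at position(s) 7: gzadpudzevu
surface: gzadpudzevu

cell KEL=ra, VEL=ne, SUR=zo:
underlying: du-zadput-zop
1. b -> p, g -> k, v -> f, z -> s / _ #: no change
2. f -> v, k -> g, p -> b, s -> z, t -> d / V _ V: no change
3. p -> b, s -> z, t -> d / _ Z: fires at position(s) 8: duzadpudzop
surface: duzadpudzop

cell KEL=fe, VEL=ri, SUR=ol:
underlying: g-zadput-us-km
1. b -> p, g -> k, v -> f, z -> s / _ #: no change
2. f -> v, k -> g, p -> b, s -> z, t -> d / V _ V: fires at position(s) 7: gzadpuduskm
3. p -> b, s -> z, t -> d / _ Z: no change
surface: gzadpuduskm


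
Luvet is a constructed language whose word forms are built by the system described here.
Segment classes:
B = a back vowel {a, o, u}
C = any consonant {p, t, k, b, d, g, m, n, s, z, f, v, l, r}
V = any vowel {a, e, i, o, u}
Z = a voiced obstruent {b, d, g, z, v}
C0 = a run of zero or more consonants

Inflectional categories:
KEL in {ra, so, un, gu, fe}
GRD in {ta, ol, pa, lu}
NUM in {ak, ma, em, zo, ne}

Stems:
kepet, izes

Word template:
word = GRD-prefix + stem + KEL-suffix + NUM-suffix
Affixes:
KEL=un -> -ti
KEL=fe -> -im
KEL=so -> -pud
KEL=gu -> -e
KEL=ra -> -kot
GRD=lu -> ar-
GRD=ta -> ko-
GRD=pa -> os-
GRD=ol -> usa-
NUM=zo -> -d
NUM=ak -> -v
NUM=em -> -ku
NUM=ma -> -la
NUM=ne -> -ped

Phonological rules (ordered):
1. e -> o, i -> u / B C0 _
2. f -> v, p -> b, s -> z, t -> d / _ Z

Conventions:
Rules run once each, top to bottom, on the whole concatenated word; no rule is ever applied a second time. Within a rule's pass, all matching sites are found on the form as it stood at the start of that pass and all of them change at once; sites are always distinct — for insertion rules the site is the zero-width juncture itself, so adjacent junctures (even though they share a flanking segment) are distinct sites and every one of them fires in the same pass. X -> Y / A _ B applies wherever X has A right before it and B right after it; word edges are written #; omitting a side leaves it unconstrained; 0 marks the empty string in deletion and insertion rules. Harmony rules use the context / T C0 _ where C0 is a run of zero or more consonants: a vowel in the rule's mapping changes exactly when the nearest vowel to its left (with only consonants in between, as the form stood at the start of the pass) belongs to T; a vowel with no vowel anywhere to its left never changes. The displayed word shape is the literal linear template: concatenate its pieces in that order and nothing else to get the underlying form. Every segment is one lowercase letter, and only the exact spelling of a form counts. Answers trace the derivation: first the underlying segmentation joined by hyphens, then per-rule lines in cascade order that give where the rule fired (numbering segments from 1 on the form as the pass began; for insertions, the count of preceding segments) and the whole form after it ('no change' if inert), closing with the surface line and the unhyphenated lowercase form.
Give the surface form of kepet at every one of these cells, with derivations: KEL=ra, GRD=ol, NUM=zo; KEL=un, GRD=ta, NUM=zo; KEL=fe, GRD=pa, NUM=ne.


cell KEL=ra, GRD=ol, NUM=zo:
underlying: usa-kepet-kot-d
1. e -> o, i -> u / B C0 _: fires at position(s) 5: usakopetkotd
2. f -> v, p -> b, s -> z, t -> d / _ Z: fires at position(s) 11: usakopetkodd
surface: usakopetkodd

cell KEL=un, GRD=ta, NUM=zo:
underlying: ko-kepet-ti-d
1. e -> o, i -> u / B C0 _: fires at position(s) 4: kokopettid
2. f -> v, p -> b, s -> z, t -> d / _ Z: no change
surface: kokopettid

cell KEL=fe, GRD=pa, NUM=ne:
underlying: os-kepet-im-ped
1. e -> o, i -> u / B C0 _: fires at position(s) 4: oskopetimped
2. f -> v, p -> b, s -> z, t -> d / _ Z: no change
surface: oskopetimped


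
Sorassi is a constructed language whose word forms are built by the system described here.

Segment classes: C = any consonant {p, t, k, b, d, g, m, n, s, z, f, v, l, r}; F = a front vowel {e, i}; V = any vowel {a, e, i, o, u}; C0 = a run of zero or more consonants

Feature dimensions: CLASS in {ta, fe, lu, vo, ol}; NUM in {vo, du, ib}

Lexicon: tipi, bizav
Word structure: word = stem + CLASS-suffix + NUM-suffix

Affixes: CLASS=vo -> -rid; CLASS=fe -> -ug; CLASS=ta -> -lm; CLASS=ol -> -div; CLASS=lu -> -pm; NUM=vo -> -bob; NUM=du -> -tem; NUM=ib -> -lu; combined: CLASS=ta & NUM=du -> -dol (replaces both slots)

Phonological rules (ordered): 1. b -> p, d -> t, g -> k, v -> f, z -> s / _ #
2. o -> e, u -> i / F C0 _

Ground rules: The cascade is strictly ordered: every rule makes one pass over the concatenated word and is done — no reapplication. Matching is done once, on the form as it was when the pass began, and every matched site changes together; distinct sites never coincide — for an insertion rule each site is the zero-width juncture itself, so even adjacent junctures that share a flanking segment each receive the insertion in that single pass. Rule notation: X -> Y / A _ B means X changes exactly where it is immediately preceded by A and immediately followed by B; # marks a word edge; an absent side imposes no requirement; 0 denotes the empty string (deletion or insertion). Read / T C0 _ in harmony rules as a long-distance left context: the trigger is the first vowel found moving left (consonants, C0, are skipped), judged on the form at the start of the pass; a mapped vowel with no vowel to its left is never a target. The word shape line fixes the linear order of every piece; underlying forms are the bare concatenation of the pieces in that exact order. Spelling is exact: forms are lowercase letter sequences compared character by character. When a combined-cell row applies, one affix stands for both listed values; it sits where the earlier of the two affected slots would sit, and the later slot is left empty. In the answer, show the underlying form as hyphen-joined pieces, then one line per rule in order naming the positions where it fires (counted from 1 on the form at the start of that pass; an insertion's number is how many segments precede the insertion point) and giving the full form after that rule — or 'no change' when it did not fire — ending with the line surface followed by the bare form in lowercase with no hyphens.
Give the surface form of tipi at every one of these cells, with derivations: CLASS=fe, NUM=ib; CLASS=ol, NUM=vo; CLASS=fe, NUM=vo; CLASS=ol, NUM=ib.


cell CLASS=fe, NUM=ib:
underlying: tipi-ug-lu
1. b -> p, d -> t, g -> k, v -> f, z -> s / _ #: no change
2. o -> e, u -> i / F C0 _: fires at position(s) 5: tipiiglu
surface: tipiiglu

cell CLASS=ol, NUM=vo:
underlying: tipi-div-bob
1. b -> p, d -> t, g -> k, v -> f, z -> s / _ #: fires at position(s) 10: tipidivbop
2. o -> e, u -> i / F C0 _: fires at position(s) 9: tipidivbep
surface: tipidivbep

cell CLASS=fe, NUM=vo:
underlying: tipi-ug-bob
1. b -> p, d -> t, g -> k, v -> f, z -> s / _ #: fires at position(s) 9: tipiugbop
2. o -> e, u -> i / F C0 _: fires at position(s) 5: tipiigbop
surface: tipiigbop

cell CLASS=ol, NUM=ib:
underlying: tipi-div-lu
1. b -> p, d -> t, g -> k, v -> f, z -> s / _ #: no change
2. o -> e, u -> i / F C0 _: fires at position(s) 9: tipidivli
surface: tipidivli


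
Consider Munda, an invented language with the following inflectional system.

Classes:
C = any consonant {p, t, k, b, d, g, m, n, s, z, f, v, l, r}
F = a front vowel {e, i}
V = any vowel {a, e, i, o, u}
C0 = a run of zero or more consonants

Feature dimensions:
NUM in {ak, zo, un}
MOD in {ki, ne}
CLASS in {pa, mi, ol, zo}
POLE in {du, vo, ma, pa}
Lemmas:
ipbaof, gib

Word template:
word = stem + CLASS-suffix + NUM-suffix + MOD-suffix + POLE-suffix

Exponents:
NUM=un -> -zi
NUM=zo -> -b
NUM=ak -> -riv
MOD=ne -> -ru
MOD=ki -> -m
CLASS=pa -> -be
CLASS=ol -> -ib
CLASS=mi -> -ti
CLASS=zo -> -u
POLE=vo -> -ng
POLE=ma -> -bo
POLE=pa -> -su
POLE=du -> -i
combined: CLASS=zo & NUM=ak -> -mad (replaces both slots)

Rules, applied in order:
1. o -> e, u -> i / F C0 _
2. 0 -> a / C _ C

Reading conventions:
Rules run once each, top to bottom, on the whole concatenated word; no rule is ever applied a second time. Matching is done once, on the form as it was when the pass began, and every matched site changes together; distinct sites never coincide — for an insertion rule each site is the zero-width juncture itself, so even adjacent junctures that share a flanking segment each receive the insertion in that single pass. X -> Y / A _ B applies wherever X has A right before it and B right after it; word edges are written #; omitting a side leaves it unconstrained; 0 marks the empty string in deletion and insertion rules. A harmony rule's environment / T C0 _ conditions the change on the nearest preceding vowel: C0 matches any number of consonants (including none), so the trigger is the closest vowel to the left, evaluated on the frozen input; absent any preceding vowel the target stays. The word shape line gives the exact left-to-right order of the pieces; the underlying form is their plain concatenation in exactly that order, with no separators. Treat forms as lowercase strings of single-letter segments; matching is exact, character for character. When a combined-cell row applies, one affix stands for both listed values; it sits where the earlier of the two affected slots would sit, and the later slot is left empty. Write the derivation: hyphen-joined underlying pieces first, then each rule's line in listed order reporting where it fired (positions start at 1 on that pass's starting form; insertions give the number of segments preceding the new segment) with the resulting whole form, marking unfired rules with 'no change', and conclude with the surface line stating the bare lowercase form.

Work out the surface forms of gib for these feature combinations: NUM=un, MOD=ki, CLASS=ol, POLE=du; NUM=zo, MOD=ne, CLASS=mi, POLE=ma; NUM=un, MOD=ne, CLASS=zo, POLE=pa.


cell NUM=un, MOD=ki, CLASS=ol, POLE=du:
underlying: gib-ib-zi-m-i
1. o -> e, u -> i / F C0 _: no change
2. 0 -> a / C _ C: inserts after position(s) 5: gibibazimi
surface: gibibazimi

cell NUM=zo, MOD=ne, CLASS=mi, POLE=ma:
underlying: gib-ti-b-ru-bo
1. o -> e, u -> i / F C0 _: fires at position(s) 8: gibtibribo
2. 0 -> a / C _ C: inserts after position(s) 3, 6: gibatibaribo
surface: gibatibaribo

cell NUM=un, MOD=ne, CLASS=zo, POLE=pa:
underlying: gib-u-zi-ru-su
1. o -> e, u -> i / F C0 _: fires at position(s) 4, 8: gibizirisu
2. 0 -> a / C _ C: no change
surface: gibizirisu


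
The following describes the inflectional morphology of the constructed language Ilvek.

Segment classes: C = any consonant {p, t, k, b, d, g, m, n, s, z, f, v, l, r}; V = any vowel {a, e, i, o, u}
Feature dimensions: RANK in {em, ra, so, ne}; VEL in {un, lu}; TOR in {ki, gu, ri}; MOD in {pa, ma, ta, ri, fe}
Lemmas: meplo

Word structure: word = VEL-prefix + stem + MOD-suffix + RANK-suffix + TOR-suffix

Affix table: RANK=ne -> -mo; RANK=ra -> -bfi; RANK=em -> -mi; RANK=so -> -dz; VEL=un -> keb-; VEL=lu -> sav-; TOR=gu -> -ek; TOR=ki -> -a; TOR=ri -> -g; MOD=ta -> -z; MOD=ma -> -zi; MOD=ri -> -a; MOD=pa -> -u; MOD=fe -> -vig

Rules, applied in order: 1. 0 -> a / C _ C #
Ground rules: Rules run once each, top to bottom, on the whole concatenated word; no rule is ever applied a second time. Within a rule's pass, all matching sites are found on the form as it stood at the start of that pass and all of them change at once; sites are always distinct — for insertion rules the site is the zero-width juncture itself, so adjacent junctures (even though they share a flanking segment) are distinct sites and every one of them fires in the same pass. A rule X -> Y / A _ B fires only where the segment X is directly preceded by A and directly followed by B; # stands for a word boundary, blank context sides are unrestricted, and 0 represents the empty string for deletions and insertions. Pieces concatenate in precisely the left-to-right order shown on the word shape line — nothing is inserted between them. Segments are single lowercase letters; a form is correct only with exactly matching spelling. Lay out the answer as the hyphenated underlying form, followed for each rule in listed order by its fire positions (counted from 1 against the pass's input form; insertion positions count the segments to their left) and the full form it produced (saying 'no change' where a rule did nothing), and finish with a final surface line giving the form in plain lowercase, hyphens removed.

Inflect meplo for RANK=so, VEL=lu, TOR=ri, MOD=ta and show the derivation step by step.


underlying: sav-meplo-z-dz-g
1. 0 -> a / C _ C #: inserts after position(s) 11: savmeplozdzag
surface: savmeplozdzag


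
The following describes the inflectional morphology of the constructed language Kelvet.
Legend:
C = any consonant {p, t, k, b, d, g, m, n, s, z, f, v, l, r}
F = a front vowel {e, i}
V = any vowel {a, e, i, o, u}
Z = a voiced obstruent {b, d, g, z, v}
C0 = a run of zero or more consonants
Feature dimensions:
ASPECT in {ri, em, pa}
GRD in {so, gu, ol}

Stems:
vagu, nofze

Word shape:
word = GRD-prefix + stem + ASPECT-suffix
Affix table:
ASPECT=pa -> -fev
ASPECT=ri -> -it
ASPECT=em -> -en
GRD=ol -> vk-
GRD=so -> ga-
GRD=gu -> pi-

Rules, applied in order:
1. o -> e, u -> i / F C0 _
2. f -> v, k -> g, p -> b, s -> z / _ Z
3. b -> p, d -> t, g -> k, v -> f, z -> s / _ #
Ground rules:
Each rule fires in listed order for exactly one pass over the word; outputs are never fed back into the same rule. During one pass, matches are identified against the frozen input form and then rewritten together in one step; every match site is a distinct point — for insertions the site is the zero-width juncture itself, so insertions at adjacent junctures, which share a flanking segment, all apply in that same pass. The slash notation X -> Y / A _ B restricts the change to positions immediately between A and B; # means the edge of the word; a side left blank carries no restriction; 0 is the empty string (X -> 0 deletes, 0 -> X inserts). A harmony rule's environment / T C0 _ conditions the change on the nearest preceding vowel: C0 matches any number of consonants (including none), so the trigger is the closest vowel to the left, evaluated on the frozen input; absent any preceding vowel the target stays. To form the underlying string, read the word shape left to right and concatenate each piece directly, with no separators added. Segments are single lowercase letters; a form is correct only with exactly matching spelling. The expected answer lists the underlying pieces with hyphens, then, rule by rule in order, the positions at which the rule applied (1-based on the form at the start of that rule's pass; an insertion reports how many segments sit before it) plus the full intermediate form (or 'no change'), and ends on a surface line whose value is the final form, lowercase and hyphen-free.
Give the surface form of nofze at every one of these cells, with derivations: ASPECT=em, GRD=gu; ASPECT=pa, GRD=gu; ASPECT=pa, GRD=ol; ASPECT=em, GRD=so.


cell ASPECT=em, GRD=gu:
underlying: pi-nofze-en
1. o -> e, u -> i / F C0 _: fires at position(s) 4: pinefzeen
2. f -> v, k -> g, p -> b, s -> z / _ Z: fires at position(s) 5: pinevzeen
3. b -> p, d -> t, g -> k, v -> f, z -> s / _ #: no change
surface: pinevzeen

cell ASPECT=pa, GRD=gu:
underlying: pi-nofze-fev
1. o -> e, u -> i / F C0 _: fires at position(s) 4: pinefzefev
2. f -> v, k -> g, p -> b, s -> z / _ Z: fires at position(s) 5: pinevzefev
3. b -> p, d -> t, g -> k, v -> f, z -> s / _ #: fires at position(s) 10: pinevzefef
surface: pinevzefef

cell ASPECT=pa, GRD=ol:
underlying: vk-nofze-fev
1. o -> e, u -> i / F C0 _: no change
2. f -> v, k -> g, p -> b, s -> z / _ Z: fires at position(s) 5: vknovzefev
3. b -> p, d -> t, g -> k, v -> f, z -> s / _ #: fires at position(s) 10: vknovzefef
surface: vknovzefef

cell ASPECT=em, GRD=so:
underlying: ga-nofze-en
1. o -> e, u -> i / F C0 _: no change
2. f -> v, k -> g, p -> b, s -> z / _ Z: fires at position(s) 5: ganovzeen
3. b -> p, d -> t, g -> k, v -> f, z -> s / _ #: no change
surface: ganovzeen


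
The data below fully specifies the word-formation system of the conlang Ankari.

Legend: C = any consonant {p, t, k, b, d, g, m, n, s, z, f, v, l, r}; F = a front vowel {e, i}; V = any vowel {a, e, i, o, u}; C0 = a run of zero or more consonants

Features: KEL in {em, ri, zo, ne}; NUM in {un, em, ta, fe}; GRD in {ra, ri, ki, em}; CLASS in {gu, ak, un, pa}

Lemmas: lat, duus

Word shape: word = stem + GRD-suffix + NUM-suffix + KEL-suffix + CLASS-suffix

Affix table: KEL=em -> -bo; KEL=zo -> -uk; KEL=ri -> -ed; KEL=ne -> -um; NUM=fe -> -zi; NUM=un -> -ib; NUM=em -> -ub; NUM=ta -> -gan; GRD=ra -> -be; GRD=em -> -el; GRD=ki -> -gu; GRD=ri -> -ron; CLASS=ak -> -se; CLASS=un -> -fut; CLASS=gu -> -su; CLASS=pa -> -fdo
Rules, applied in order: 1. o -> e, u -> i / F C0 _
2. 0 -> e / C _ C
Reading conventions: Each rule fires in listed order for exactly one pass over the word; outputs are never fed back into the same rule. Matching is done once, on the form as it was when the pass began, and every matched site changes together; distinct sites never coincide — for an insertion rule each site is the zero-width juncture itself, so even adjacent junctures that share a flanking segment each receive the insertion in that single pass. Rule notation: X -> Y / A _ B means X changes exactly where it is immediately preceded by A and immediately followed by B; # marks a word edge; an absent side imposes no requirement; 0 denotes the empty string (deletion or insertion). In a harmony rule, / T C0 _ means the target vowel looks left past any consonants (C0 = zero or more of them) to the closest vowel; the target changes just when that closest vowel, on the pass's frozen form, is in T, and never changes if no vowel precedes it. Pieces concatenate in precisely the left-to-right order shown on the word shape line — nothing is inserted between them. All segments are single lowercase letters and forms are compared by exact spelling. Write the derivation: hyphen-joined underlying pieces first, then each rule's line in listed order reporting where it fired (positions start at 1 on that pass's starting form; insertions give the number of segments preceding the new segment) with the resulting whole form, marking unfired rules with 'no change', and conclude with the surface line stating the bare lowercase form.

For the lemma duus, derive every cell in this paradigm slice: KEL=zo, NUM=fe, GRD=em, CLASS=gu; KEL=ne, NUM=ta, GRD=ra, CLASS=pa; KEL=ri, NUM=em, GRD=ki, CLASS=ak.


cell KEL=zo, NUM=fe, GRD=em, CLASS=gu:
underlying: duus-el-zi-uk-su
1. o -> e, u -> i / F C0 _: fires at position(s) 9: duuselziiksu
2. 0 -> e / C _ C: inserts after position(s) 6, 10: duuseleziikesu
surface: duuseleziikesu

cell KEL=ne, NUM=ta, GRD=ra, CLASS=pa:
underlying: duus-be-gan-um-fdo
1. o -> e, u -> i / F C0 _: no change
2. 0 -> e / C _ C: inserts after position(s) 4, 11, 12: duusebeganumefedo
surface: duusebeganumefedo

cell KEL=ri, NUM=em, GRD=ki, CLASS=ak:
underlying: duus-gu-ub-ed-se
1. o -> e, u -> i / F C0 _: no change
2. 0 -> e / C _ C: inserts after position(s) 4, 10: duuseguubedese
surface: duuseguubedese


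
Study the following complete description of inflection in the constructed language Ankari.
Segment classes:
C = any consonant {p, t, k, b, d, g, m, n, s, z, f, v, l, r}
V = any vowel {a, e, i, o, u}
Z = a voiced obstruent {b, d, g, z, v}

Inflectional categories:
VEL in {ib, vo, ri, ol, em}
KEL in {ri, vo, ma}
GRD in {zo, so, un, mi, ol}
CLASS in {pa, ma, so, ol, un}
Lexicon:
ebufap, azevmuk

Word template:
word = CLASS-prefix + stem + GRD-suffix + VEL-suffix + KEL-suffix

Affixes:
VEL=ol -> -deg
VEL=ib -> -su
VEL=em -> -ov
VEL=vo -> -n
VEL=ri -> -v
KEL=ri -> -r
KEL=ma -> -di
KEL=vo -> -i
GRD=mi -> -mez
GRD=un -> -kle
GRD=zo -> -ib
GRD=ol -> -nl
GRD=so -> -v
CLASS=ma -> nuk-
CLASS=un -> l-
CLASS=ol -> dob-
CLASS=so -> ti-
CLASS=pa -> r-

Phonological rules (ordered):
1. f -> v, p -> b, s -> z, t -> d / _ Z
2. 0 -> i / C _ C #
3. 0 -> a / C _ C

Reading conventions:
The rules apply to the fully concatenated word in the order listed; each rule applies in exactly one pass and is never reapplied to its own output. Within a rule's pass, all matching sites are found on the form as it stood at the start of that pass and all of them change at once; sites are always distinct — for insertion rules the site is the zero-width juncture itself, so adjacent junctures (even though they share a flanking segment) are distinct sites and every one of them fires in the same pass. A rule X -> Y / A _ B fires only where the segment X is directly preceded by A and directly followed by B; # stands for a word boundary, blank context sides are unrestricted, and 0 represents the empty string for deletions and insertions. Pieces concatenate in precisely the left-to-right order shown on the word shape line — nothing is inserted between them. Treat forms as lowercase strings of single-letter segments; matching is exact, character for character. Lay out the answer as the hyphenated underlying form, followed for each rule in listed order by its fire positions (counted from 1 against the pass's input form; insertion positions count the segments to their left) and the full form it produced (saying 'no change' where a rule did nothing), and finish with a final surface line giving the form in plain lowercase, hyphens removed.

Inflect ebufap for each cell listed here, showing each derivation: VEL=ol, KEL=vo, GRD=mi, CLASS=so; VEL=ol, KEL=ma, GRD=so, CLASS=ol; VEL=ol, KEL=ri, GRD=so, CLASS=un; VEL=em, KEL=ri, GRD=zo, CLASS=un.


cell VEL=ol, KEL=vo, GRD=mi, CLASS=so:
underlying: ti-ebufap-mez-deg-i
1. f -> v, p -> b, s -> z, t -> d / _ Z: no change
2. 0 -> i / C _ C #: no change
3. 0 -> a / C _ C: inserts after position(s) 8, 11: tiebufapamezadegi
surface: tiebufapamezadegi

cell VEL=ol, KEL=ma, GRD=so, CLASS=ol:
underlying: dob-ebufap-v-deg-di
1. f -> v, p -> b, s -> z, t -> d / _ Z: fires at position(s) 9: dobebufabvdegdi
2. 0 -> i / C _ C #: no change
3. 0 -> a / C _ C: inserts after position(s) 9, 10, 13: dobebufabavadegadi
surface: dobebufabavadegadi

cell VEL=ol, KEL=ri, GRD=so, CLASS=un:
underlying: l-ebufap-v-deg-r
1. f -> v, p -> b, s -> z, t -> d / _ Z: fires at position(s) 7: lebufabvdegr
2. 0 -> i / C _ C #: inserts after position(s) 11: lebufabvdegir
3. 0 -> a / C _ C: inserts after position(s) 7, 8: lebufabavadegir
surface: lebufabavadegir

cell VEL=em, KEL=ri, GRD=zo, CLASS=un:
underlying: l-ebufap-ib-ov-r
1. f -> v, p -> b, s -> z, t -> d / _ Z: no change
2. 0 -> i / C _ C #: inserts after position(s) 11: lebufapibovir
3. 0 -> a / C _ C: no change
surface: lebufapibovir


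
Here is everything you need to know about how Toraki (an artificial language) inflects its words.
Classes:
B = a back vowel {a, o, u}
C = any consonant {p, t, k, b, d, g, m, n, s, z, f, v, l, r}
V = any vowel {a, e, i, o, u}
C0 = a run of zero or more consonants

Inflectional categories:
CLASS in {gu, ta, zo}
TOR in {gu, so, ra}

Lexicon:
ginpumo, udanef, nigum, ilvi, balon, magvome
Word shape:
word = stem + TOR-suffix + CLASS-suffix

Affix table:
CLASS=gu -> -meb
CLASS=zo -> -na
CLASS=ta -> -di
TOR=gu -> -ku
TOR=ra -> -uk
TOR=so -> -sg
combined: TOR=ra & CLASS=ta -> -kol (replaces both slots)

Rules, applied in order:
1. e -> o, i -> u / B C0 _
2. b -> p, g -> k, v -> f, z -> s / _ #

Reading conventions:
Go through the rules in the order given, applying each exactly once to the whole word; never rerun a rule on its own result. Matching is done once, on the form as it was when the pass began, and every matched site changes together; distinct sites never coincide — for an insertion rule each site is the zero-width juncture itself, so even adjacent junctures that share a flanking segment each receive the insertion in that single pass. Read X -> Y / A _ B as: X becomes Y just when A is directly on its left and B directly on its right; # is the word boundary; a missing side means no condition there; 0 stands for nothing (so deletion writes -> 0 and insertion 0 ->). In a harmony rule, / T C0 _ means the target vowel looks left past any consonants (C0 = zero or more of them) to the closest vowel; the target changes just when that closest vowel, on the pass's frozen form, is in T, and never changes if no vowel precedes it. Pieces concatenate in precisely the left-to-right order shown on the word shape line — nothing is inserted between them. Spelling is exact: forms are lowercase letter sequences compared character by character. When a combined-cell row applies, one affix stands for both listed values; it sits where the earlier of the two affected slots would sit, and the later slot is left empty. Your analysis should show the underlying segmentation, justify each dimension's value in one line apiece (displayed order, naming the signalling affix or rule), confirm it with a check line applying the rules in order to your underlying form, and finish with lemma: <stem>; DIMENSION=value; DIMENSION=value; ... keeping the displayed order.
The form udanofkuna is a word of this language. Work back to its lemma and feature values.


underlying: udanef-ku-na
CLASS=zo - signalled by the affix -na
TOR=gu - signalled by the affix -ku
check: udanefkuna -> udanofkuna -> udanofkuna
lemma: udanef; CLASS=zo; TOR=gu


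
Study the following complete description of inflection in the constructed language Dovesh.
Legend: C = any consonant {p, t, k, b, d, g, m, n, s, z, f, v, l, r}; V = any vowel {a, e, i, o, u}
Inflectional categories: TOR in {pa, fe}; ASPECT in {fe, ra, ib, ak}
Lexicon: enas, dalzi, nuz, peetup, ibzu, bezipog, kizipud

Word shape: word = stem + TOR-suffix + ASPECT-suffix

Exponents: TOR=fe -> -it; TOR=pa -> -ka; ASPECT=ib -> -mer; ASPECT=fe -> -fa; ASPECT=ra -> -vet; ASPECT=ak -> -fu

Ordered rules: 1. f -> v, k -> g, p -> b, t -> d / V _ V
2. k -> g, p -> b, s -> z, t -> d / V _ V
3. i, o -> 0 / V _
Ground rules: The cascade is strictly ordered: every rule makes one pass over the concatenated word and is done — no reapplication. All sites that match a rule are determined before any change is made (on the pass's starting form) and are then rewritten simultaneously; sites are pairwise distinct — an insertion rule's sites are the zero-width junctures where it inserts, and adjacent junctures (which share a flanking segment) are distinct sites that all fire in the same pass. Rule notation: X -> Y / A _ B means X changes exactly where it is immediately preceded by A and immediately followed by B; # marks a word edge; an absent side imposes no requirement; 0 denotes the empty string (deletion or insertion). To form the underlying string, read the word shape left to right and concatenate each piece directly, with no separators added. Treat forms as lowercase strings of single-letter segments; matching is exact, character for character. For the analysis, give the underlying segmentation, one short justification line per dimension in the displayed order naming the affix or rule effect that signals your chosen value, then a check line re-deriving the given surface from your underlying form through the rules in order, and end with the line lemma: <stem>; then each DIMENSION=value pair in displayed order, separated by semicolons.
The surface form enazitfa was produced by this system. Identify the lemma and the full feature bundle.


underlying: enas-it-fa
TOR=fe - signalled by the affix -it
ASPECT=fe - signalled by the affix -fa
check: enasitfa -> enasitfa -> enazitfa -> enazitfa
lemma: enas; TOR=fe; ASPECT=fe
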